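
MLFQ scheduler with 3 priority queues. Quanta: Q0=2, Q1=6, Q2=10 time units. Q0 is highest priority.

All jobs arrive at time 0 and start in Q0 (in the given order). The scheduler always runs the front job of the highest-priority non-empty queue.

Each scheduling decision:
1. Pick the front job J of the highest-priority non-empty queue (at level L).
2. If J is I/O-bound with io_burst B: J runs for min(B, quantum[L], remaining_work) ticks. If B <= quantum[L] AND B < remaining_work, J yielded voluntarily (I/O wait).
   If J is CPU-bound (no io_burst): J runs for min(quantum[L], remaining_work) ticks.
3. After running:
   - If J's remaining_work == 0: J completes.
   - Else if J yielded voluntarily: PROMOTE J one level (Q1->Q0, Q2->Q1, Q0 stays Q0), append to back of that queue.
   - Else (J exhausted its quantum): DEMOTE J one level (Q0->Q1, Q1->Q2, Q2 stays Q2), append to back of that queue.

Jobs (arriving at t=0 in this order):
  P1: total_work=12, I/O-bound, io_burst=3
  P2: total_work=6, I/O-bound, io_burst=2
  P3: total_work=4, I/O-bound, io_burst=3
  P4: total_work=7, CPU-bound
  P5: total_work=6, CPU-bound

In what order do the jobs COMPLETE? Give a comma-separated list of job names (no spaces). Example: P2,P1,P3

Answer: P2,P3,P4,P5,P1

Derivation:
t=0-2: P1@Q0 runs 2, rem=10, quantum used, demote→Q1. Q0=[P2,P3,P4,P5] Q1=[P1] Q2=[]
t=2-4: P2@Q0 runs 2, rem=4, I/O yield, promote→Q0. Q0=[P3,P4,P5,P2] Q1=[P1] Q2=[]
t=4-6: P3@Q0 runs 2, rem=2, quantum used, demote→Q1. Q0=[P4,P5,P2] Q1=[P1,P3] Q2=[]
t=6-8: P4@Q0 runs 2, rem=5, quantum used, demote→Q1. Q0=[P5,P2] Q1=[P1,P3,P4] Q2=[]
t=8-10: P5@Q0 runs 2, rem=4, quantum used, demote→Q1. Q0=[P2] Q1=[P1,P3,P4,P5] Q2=[]
t=10-12: P2@Q0 runs 2, rem=2, I/O yield, promote→Q0. Q0=[P2] Q1=[P1,P3,P4,P5] Q2=[]
t=12-14: P2@Q0 runs 2, rem=0, completes. Q0=[] Q1=[P1,P3,P4,P5] Q2=[]
t=14-17: P1@Q1 runs 3, rem=7, I/O yield, promote→Q0. Q0=[P1] Q1=[P3,P4,P5] Q2=[]
t=17-19: P1@Q0 runs 2, rem=5, quantum used, demote→Q1. Q0=[] Q1=[P3,P4,P5,P1] Q2=[]
t=19-21: P3@Q1 runs 2, rem=0, completes. Q0=[] Q1=[P4,P5,P1] Q2=[]
t=21-26: P4@Q1 runs 5, rem=0, completes. Q0=[] Q1=[P5,P1] Q2=[]
t=26-30: P5@Q1 runs 4, rem=0, completes. Q0=[] Q1=[P1] Q2=[]
t=30-33: P1@Q1 runs 3, rem=2, I/O yield, promote→Q0. Q0=[P1] Q1=[] Q2=[]
t=33-35: P1@Q0 runs 2, rem=0, completes. Q0=[] Q1=[] Q2=[]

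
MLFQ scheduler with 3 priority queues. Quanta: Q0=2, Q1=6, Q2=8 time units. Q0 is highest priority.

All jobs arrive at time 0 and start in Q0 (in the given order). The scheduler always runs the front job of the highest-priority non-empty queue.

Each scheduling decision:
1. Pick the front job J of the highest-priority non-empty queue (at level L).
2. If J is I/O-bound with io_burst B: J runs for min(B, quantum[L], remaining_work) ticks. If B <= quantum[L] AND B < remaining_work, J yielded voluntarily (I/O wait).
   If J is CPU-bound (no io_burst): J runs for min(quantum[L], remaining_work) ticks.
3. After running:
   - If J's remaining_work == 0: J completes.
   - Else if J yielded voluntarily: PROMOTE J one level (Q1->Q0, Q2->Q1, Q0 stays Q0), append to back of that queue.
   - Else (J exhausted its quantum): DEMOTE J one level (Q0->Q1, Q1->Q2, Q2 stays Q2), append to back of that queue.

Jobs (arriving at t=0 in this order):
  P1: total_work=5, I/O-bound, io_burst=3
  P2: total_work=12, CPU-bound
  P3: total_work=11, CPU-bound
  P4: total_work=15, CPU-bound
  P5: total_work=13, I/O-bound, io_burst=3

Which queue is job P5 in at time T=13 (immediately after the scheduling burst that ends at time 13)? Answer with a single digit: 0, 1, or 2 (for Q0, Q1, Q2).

Answer: 1

Derivation:
t=0-2: P1@Q0 runs 2, rem=3, quantum used, demote→Q1. Q0=[P2,P3,P4,P5] Q1=[P1] Q2=[]
t=2-4: P2@Q0 runs 2, rem=10, quantum used, demote→Q1. Q0=[P3,P4,P5] Q1=[P1,P2] Q2=[]
t=4-6: P3@Q0 runs 2, rem=9, quantum used, demote→Q1. Q0=[P4,P5] Q1=[P1,P2,P3] Q2=[]
t=6-8: P4@Q0 runs 2, rem=13, quantum used, demote→Q1. Q0=[P5] Q1=[P1,P2,P3,P4] Q2=[]
t=8-10: P5@Q0 runs 2, rem=11, quantum used, demote→Q1. Q0=[] Q1=[P1,P2,P3,P4,P5] Q2=[]
t=10-13: P1@Q1 runs 3, rem=0, completes. Q0=[] Q1=[P2,P3,P4,P5] Q2=[]
t=13-19: P2@Q1 runs 6, rem=4, quantum used, demote→Q2. Q0=[] Q1=[P3,P4,P5] Q2=[P2]
t=19-25: P3@Q1 runs 6, rem=3, quantum used, demote→Q2. Q0=[] Q1=[P4,P5] Q2=[P2,P3]
t=25-31: P4@Q1 runs 6, rem=7, quantum used, demote→Q2. Q0=[] Q1=[P5] Q2=[P2,P3,P4]
t=31-34: P5@Q1 runs 3, rem=8, I/O yield, promote→Q0. Q0=[P5] Q1=[] Q2=[P2,P3,P4]
t=34-36: P5@Q0 runs 2, rem=6, quantum used, demote→Q1. Q0=[] Q1=[P5] Q2=[P2,P3,P4]
t=36-39: P5@Q1 runs 3, rem=3, I/O yield, promote→Q0. Q0=[P5] Q1=[] Q2=[P2,P3,P4]
t=39-41: P5@Q0 runs 2, rem=1, quantum used, demote→Q1. Q0=[] Q1=[P5] Q2=[P2,P3,P4]
t=41-42: P5@Q1 runs 1, rem=0, completes. Q0=[] Q1=[] Q2=[P2,P3,P4]
t=42-46: P2@Q2 runs 4, rem=0, completes. Q0=[] Q1=[] Q2=[P3,P4]
t=46-49: P3@Q2 runs 3, rem=0, completes. Q0=[] Q1=[] Q2=[P4]
t=49-56: P4@Q2 runs 7, rem=0, completes. Q0=[] Q1=[] Q2=[]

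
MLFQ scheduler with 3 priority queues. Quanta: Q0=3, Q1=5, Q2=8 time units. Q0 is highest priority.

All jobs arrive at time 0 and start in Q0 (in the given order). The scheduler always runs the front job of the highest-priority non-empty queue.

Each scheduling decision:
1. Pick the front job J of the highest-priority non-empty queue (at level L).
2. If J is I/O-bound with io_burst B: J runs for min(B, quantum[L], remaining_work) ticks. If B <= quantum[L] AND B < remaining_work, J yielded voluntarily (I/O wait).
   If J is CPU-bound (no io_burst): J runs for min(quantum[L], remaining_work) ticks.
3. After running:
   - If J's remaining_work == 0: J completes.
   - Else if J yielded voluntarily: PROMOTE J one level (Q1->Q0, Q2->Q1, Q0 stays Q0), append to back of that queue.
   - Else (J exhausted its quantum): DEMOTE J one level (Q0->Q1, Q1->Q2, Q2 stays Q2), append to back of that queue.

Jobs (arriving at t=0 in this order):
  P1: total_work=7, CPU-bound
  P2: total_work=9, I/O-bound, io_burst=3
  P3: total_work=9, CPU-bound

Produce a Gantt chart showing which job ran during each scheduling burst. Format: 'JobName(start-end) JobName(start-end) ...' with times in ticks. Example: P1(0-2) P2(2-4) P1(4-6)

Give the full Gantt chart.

Answer: P1(0-3) P2(3-6) P3(6-9) P2(9-12) P2(12-15) P1(15-19) P3(19-24) P3(24-25)

Derivation:
t=0-3: P1@Q0 runs 3, rem=4, quantum used, demote→Q1. Q0=[P2,P3] Q1=[P1] Q2=[]
t=3-6: P2@Q0 runs 3, rem=6, I/O yield, promote→Q0. Q0=[P3,P2] Q1=[P1] Q2=[]
t=6-9: P3@Q0 runs 3, rem=6, quantum used, demote→Q1. Q0=[P2] Q1=[P1,P3] Q2=[]
t=9-12: P2@Q0 runs 3, rem=3, I/O yield, promote→Q0. Q0=[P2] Q1=[P1,P3] Q2=[]
t=12-15: P2@Q0 runs 3, rem=0, completes. Q0=[] Q1=[P1,P3] Q2=[]
t=15-19: P1@Q1 runs 4, rem=0, completes. Q0=[] Q1=[P3] Q2=[]
t=19-24: P3@Q1 runs 5, rem=1, quantum used, demote→Q2. Q0=[] Q1=[] Q2=[P3]
t=24-25: P3@Q2 runs 1, rem=0, completes. Q0=[] Q1=[] Q2=[]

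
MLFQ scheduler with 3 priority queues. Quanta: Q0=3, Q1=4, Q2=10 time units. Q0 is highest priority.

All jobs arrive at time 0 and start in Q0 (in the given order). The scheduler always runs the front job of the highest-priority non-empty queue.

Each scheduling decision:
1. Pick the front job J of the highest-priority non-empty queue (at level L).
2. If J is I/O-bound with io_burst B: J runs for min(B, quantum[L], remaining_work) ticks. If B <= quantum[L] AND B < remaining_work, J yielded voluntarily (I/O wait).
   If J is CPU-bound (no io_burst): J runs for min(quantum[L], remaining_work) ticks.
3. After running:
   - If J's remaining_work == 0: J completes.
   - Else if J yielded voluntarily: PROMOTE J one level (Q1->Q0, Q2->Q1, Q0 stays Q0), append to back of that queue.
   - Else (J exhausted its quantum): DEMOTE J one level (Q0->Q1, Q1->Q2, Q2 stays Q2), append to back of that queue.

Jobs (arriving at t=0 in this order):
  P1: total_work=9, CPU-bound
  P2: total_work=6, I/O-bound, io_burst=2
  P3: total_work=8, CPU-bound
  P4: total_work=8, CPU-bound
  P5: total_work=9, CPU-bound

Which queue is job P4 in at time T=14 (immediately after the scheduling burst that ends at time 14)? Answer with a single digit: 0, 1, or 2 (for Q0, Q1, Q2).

Answer: 1

Derivation:
t=0-3: P1@Q0 runs 3, rem=6, quantum used, demote→Q1. Q0=[P2,P3,P4,P5] Q1=[P1] Q2=[]
t=3-5: P2@Q0 runs 2, rem=4, I/O yield, promote→Q0. Q0=[P3,P4,P5,P2] Q1=[P1] Q2=[]
t=5-8: P3@Q0 runs 3, rem=5, quantum used, demote→Q1. Q0=[P4,P5,P2] Q1=[P1,P3] Q2=[]
t=8-11: P4@Q0 runs 3, rem=5, quantum used, demote→Q1. Q0=[P5,P2] Q1=[P1,P3,P4] Q2=[]
t=11-14: P5@Q0 runs 3, rem=6, quantum used, demote→Q1. Q0=[P2] Q1=[P1,P3,P4,P5] Q2=[]
t=14-16: P2@Q0 runs 2, rem=2, I/O yield, promote→Q0. Q0=[P2] Q1=[P1,P3,P4,P5] Q2=[]
t=16-18: P2@Q0 runs 2, rem=0, completes. Q0=[] Q1=[P1,P3,P4,P5] Q2=[]
t=18-22: P1@Q1 runs 4, rem=2, quantum used, demote→Q2. Q0=[] Q1=[P3,P4,P5] Q2=[P1]
t=22-26: P3@Q1 runs 4, rem=1, quantum used, demote→Q2. Q0=[] Q1=[P4,P5] Q2=[P1,P3]
t=26-30: P4@Q1 runs 4, rem=1, quantum used, demote→Q2. Q0=[] Q1=[P5] Q2=[P1,P3,P4]
t=30-34: P5@Q1 runs 4, rem=2, quantum used, demote→Q2. Q0=[] Q1=[] Q2=[P1,P3,P4,P5]
t=34-36: P1@Q2 runs 2, rem=0, completes. Q0=[] Q1=[] Q2=[P3,P4,P5]
t=36-37: P3@Q2 runs 1, rem=0, completes. Q0=[] Q1=[] Q2=[P4,P5]
t=37-38: P4@Q2 runs 1, rem=0, completes. Q0=[] Q1=[] Q2=[P5]
t=38-40: P5@Q2 runs 2, rem=0, completes. Q0=[] Q1=[] Q2=[]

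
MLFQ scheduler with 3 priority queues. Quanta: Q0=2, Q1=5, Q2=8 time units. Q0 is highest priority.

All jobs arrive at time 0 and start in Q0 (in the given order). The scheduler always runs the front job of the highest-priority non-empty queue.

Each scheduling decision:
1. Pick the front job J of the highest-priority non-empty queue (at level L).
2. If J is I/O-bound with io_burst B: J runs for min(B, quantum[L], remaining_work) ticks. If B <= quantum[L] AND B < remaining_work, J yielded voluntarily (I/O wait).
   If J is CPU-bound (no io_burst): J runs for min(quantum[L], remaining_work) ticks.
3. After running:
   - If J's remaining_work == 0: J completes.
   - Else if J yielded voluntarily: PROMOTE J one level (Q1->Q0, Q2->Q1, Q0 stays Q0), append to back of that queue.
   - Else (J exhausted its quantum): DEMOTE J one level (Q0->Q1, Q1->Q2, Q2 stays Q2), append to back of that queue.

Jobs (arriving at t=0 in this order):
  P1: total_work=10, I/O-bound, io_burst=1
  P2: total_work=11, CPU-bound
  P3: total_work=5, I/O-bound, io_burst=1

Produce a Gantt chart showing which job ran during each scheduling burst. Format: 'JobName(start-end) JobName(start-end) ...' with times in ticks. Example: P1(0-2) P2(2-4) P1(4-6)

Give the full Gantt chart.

Answer: P1(0-1) P2(1-3) P3(3-4) P1(4-5) P3(5-6) P1(6-7) P3(7-8) P1(8-9) P3(9-10) P1(10-11) P3(11-12) P1(12-13) P1(13-14) P1(14-15) P1(15-16) P1(16-17) P2(17-22) P2(22-26)

Derivation:
t=0-1: P1@Q0 runs 1, rem=9, I/O yield, promote→Q0. Q0=[P2,P3,P1] Q1=[] Q2=[]
t=1-3: P2@Q0 runs 2, rem=9, quantum used, demote→Q1. Q0=[P3,P1] Q1=[P2] Q2=[]
t=3-4: P3@Q0 runs 1, rem=4, I/O yield, promote→Q0. Q0=[P1,P3] Q1=[P2] Q2=[]
t=4-5: P1@Q0 runs 1, rem=8, I/O yield, promote→Q0. Q0=[P3,P1] Q1=[P2] Q2=[]
t=5-6: P3@Q0 runs 1, rem=3, I/O yield, promote→Q0. Q0=[P1,P3] Q1=[P2] Q2=[]
t=6-7: P1@Q0 runs 1, rem=7, I/O yield, promote→Q0. Q0=[P3,P1] Q1=[P2] Q2=[]
t=7-8: P3@Q0 runs 1, rem=2, I/O yield, promote→Q0. Q0=[P1,P3] Q1=[P2] Q2=[]
t=8-9: P1@Q0 runs 1, rem=6, I/O yield, promote→Q0. Q0=[P3,P1] Q1=[P2] Q2=[]
t=9-10: P3@Q0 runs 1, rem=1, I/O yield, promote→Q0. Q0=[P1,P3] Q1=[P2] Q2=[]
t=10-11: P1@Q0 runs 1, rem=5, I/O yield, promote→Q0. Q0=[P3,P1] Q1=[P2] Q2=[]
t=11-12: P3@Q0 runs 1, rem=0, completes. Q0=[P1] Q1=[P2] Q2=[]
t=12-13: P1@Q0 runs 1, rem=4, I/O yield, promote→Q0. Q0=[P1] Q1=[P2] Q2=[]
t=13-14: P1@Q0 runs 1, rem=3, I/O yield, promote→Q0. Q0=[P1] Q1=[P2] Q2=[]
t=14-15: P1@Q0 runs 1, rem=2, I/O yield, promote→Q0. Q0=[P1] Q1=[P2] Q2=[]
t=15-16: P1@Q0 runs 1, rem=1, I/O yield, promote→Q0. Q0=[P1] Q1=[P2] Q2=[]
t=16-17: P1@Q0 runs 1, rem=0, completes. Q0=[] Q1=[P2] Q2=[]
t=17-22: P2@Q1 runs 5, rem=4, quantum used, demote→Q2. Q0=[] Q1=[] Q2=[P2]
t=22-26: P2@Q2 runs 4, rem=0, completes. Q0=[] Q1=[] Q2=[]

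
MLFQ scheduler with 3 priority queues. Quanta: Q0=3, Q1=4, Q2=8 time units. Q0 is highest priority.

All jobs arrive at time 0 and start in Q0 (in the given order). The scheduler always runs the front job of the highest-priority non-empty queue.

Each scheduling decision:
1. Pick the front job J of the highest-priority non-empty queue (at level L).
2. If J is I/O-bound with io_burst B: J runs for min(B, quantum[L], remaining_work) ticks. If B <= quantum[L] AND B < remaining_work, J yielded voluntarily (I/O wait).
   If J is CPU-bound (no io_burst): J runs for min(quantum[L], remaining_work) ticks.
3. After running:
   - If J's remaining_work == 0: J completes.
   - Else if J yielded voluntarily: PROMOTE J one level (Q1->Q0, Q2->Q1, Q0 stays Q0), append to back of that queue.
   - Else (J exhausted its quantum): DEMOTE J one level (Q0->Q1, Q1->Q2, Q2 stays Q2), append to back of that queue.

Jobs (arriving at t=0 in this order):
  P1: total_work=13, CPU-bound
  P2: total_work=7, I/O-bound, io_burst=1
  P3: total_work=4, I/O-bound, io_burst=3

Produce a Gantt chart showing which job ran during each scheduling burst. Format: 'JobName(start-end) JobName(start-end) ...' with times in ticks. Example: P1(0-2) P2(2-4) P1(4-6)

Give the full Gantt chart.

t=0-3: P1@Q0 runs 3, rem=10, quantum used, demote→Q1. Q0=[P2,P3] Q1=[P1] Q2=[]
t=3-4: P2@Q0 runs 1, rem=6, I/O yield, promote→Q0. Q0=[P3,P2] Q1=[P1] Q2=[]
t=4-7: P3@Q0 runs 3, rem=1, I/O yield, promote→Q0. Q0=[P2,P3] Q1=[P1] Q2=[]
t=7-8: P2@Q0 runs 1, rem=5, I/O yield, promote→Q0. Q0=[P3,P2] Q1=[P1] Q2=[]
t=8-9: P3@Q0 runs 1, rem=0, completes. Q0=[P2] Q1=[P1] Q2=[]
t=9-10: P2@Q0 runs 1, rem=4, I/O yield, promote→Q0. Q0=[P2] Q1=[P1] Q2=[]
t=10-11: P2@Q0 runs 1, rem=3, I/O yield, promote→Q0. Q0=[P2] Q1=[P1] Q2=[]
t=11-12: P2@Q0 runs 1, rem=2, I/O yield, promote→Q0. Q0=[P2] Q1=[P1] Q2=[]
t=12-13: P2@Q0 runs 1, rem=1, I/O yield, promote→Q0. Q0=[P2] Q1=[P1] Q2=[]
t=13-14: P2@Q0 runs 1, rem=0, completes. Q0=[] Q1=[P1] Q2=[]
t=14-18: P1@Q1 runs 4, rem=6, quantum used, demote→Q2. Q0=[] Q1=[] Q2=[P1]
t=18-24: P1@Q2 runs 6, rem=0, completes. Q0=[] Q1=[] Q2=[]

Answer: P1(0-3) P2(3-4) P3(4-7) P2(7-8) P3(8-9) P2(9-10) P2(10-11) P2(11-12) P2(12-13) P2(13-14) P1(14-18) P1(18-24)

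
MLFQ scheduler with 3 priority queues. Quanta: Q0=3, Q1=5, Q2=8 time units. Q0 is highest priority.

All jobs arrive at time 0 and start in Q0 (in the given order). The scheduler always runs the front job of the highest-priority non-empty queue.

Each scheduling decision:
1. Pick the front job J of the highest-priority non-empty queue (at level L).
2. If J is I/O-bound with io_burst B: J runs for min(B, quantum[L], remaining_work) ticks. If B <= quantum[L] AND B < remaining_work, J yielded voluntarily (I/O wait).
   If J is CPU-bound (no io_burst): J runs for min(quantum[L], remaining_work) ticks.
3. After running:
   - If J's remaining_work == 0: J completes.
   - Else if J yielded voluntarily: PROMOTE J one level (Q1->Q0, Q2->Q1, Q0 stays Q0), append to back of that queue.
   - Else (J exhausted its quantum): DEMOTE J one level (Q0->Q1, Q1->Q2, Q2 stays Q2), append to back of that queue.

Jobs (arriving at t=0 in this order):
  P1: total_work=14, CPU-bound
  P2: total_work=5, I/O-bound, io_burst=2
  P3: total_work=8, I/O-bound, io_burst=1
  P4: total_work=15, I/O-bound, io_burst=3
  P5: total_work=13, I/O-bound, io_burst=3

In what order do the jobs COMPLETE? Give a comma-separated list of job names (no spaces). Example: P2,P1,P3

Answer: P2,P4,P5,P3,P1

Derivation:
t=0-3: P1@Q0 runs 3, rem=11, quantum used, demote→Q1. Q0=[P2,P3,P4,P5] Q1=[P1] Q2=[]
t=3-5: P2@Q0 runs 2, rem=3, I/O yield, promote→Q0. Q0=[P3,P4,P5,P2] Q1=[P1] Q2=[]
t=5-6: P3@Q0 runs 1, rem=7, I/O yield, promote→Q0. Q0=[P4,P5,P2,P3] Q1=[P1] Q2=[]
t=6-9: P4@Q0 runs 3, rem=12, I/O yield, promote→Q0. Q0=[P5,P2,P3,P4] Q1=[P1] Q2=[]
t=9-12: P5@Q0 runs 3, rem=10, I/O yield, promote→Q0. Q0=[P2,P3,P4,P5] Q1=[P1] Q2=[]
t=12-14: P2@Q0 runs 2, rem=1, I/O yield, promote→Q0. Q0=[P3,P4,P5,P2] Q1=[P1] Q2=[]
t=14-15: P3@Q0 runs 1, rem=6, I/O yield, promote→Q0. Q0=[P4,P5,P2,P3] Q1=[P1] Q2=[]
t=15-18: P4@Q0 runs 3, rem=9, I/O yield, promote→Q0. Q0=[P5,P2,P3,P4] Q1=[P1] Q2=[]
t=18-21: P5@Q0 runs 3, rem=7, I/O yield, promote→Q0. Q0=[P2,P3,P4,P5] Q1=[P1] Q2=[]
t=21-22: P2@Q0 runs 1, rem=0, completes. Q0=[P3,P4,P5] Q1=[P1] Q2=[]
t=22-23: P3@Q0 runs 1, rem=5, I/O yield, promote→Q0. Q0=[P4,P5,P3] Q1=[P1] Q2=[]
t=23-26: P4@Q0 runs 3, rem=6, I/O yield, promote→Q0. Q0=[P5,P3,P4] Q1=[P1] Q2=[]
t=26-29: P5@Q0 runs 3, rem=4, I/O yield, promote→Q0. Q0=[P3,P4,P5] Q1=[P1] Q2=[]
t=29-30: P3@Q0 runs 1, rem=4, I/O yield, promote→Q0. Q0=[P4,P5,P3] Q1=[P1] Q2=[]
t=30-33: P4@Q0 runs 3, rem=3, I/O yield, promote→Q0. Q0=[P5,P3,P4] Q1=[P1] Q2=[]
t=33-36: P5@Q0 runs 3, rem=1, I/O yield, promote→Q0. Q0=[P3,P4,P5] Q1=[P1] Q2=[]
t=36-37: P3@Q0 runs 1, rem=3, I/O yield, promote→Q0. Q0=[P4,P5,P3] Q1=[P1] Q2=[]
t=37-40: P4@Q0 runs 3, rem=0, completes. Q0=[P5,P3] Q1=[P1] Q2=[]
t=40-41: P5@Q0 runs 1, rem=0, completes. Q0=[P3] Q1=[P1] Q2=[]
t=41-42: P3@Q0 runs 1, rem=2, I/O yield, promote→Q0. Q0=[P3] Q1=[P1] Q2=[]
t=42-43: P3@Q0 runs 1, rem=1, I/O yield, promote→Q0. Q0=[P3] Q1=[P1] Q2=[]
t=43-44: P3@Q0 runs 1, rem=0, completes. Q0=[] Q1=[P1] Q2=[]
t=44-49: P1@Q1 runs 5, rem=6, quantum used, demote→Q2. Q0=[] Q1=[] Q2=[P1]
t=49-55: P1@Q2 runs 6, rem=0, completes. Q0=[] Q1=[] Q2=[]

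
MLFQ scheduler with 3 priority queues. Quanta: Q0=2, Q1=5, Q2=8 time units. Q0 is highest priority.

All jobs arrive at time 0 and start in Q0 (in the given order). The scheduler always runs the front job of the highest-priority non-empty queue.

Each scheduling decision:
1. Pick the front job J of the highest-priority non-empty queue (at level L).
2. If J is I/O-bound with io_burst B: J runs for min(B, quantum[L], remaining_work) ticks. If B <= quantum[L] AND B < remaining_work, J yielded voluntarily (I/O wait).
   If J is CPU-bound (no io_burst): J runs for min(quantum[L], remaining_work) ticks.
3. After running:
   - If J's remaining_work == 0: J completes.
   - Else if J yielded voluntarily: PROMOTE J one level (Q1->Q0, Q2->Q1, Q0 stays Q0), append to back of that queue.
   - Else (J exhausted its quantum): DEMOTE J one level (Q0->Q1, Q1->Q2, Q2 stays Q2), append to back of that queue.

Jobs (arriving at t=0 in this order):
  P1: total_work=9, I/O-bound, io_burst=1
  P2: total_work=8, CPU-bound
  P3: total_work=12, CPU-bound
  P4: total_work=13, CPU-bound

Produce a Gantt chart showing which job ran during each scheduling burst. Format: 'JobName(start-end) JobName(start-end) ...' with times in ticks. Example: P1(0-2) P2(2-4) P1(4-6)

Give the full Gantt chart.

Answer: P1(0-1) P2(1-3) P3(3-5) P4(5-7) P1(7-8) P1(8-9) P1(9-10) P1(10-11) P1(11-12) P1(12-13) P1(13-14) P1(14-15) P2(15-20) P3(20-25) P4(25-30) P2(30-31) P3(31-36) P4(36-42)

Derivation:
t=0-1: P1@Q0 runs 1, rem=8, I/O yield, promote→Q0. Q0=[P2,P3,P4,P1] Q1=[] Q2=[]
t=1-3: P2@Q0 runs 2, rem=6, quantum used, demote→Q1. Q0=[P3,P4,P1] Q1=[P2] Q2=[]
t=3-5: P3@Q0 runs 2, rem=10, quantum used, demote→Q1. Q0=[P4,P1] Q1=[P2,P3] Q2=[]
t=5-7: P4@Q0 runs 2, rem=11, quantum used, demote→Q1. Q0=[P1] Q1=[P2,P3,P4] Q2=[]
t=7-8: P1@Q0 runs 1, rem=7, I/O yield, promote→Q0. Q0=[P1] Q1=[P2,P3,P4] Q2=[]
t=8-9: P1@Q0 runs 1, rem=6, I/O yield, promote→Q0. Q0=[P1] Q1=[P2,P3,P4] Q2=[]
t=9-10: P1@Q0 runs 1, rem=5, I/O yield, promote→Q0. Q0=[P1] Q1=[P2,P3,P4] Q2=[]
t=10-11: P1@Q0 runs 1, rem=4, I/O yield, promote→Q0. Q0=[P1] Q1=[P2,P3,P4] Q2=[]
t=11-12: P1@Q0 runs 1, rem=3, I/O yield, promote→Q0. Q0=[P1] Q1=[P2,P3,P4] Q2=[]
t=12-13: P1@Q0 runs 1, rem=2, I/O yield, promote→Q0. Q0=[P1] Q1=[P2,P3,P4] Q2=[]
t=13-14: P1@Q0 runs 1, rem=1, I/O yield, promote→Q0. Q0=[P1] Q1=[P2,P3,P4] Q2=[]
t=14-15: P1@Q0 runs 1, rem=0, completes. Q0=[] Q1=[P2,P3,P4] Q2=[]
t=15-20: P2@Q1 runs 5, rem=1, quantum used, demote→Q2. Q0=[] Q1=[P3,P4] Q2=[P2]
t=20-25: P3@Q1 runs 5, rem=5, quantum used, demote→Q2. Q0=[] Q1=[P4] Q2=[P2,P3]
t=25-30: P4@Q1 runs 5, rem=6, quantum used, demote→Q2. Q0=[] Q1=[] Q2=[P2,P3,P4]
t=30-31: P2@Q2 runs 1, rem=0, completes. Q0=[] Q1=[] Q2=[P3,P4]
t=31-36: P3@Q2 runs 5, rem=0, completes. Q0=[] Q1=[] Q2=[P4]
t=36-42: P4@Q2 runs 6, rem=0, completes. Q0=[] Q1=[] Q2=[]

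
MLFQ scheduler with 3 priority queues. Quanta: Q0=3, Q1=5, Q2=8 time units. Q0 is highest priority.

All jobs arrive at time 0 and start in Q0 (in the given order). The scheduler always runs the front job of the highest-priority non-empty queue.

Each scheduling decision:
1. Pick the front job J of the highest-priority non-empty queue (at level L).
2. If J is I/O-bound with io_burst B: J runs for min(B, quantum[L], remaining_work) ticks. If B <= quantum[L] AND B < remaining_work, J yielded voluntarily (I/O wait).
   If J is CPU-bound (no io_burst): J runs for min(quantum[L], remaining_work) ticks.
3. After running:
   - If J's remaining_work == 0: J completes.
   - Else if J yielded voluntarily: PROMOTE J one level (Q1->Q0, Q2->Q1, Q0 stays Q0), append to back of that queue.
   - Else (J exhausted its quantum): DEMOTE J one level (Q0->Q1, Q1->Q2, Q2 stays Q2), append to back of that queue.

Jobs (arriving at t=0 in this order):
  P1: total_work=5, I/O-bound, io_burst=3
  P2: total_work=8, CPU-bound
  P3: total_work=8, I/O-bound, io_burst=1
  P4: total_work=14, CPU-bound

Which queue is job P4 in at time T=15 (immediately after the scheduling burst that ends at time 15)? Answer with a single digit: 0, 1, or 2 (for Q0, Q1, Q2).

Answer: 1

Derivation:
t=0-3: P1@Q0 runs 3, rem=2, I/O yield, promote→Q0. Q0=[P2,P3,P4,P1] Q1=[] Q2=[]
t=3-6: P2@Q0 runs 3, rem=5, quantum used, demote→Q1. Q0=[P3,P4,P1] Q1=[P2] Q2=[]
t=6-7: P3@Q0 runs 1, rem=7, I/O yield, promote→Q0. Q0=[P4,P1,P3] Q1=[P2] Q2=[]
t=7-10: P4@Q0 runs 3, rem=11, quantum used, demote→Q1. Q0=[P1,P3] Q1=[P2,P4] Q2=[]
t=10-12: P1@Q0 runs 2, rem=0, completes. Q0=[P3] Q1=[P2,P4] Q2=[]
t=12-13: P3@Q0 runs 1, rem=6, I/O yield, promote→Q0. Q0=[P3] Q1=[P2,P4] Q2=[]
t=13-14: P3@Q0 runs 1, rem=5, I/O yield, promote→Q0. Q0=[P3] Q1=[P2,P4] Q2=[]
t=14-15: P3@Q0 runs 1, rem=4, I/O yield, promote→Q0. Q0=[P3] Q1=[P2,P4] Q2=[]
t=15-16: P3@Q0 runs 1, rem=3, I/O yield, promote→Q0. Q0=[P3] Q1=[P2,P4] Q2=[]
t=16-17: P3@Q0 runs 1, rem=2, I/O yield, promote→Q0. Q0=[P3] Q1=[P2,P4] Q2=[]
t=17-18: P3@Q0 runs 1, rem=1, I/O yield, promote→Q0. Q0=[P3] Q1=[P2,P4] Q2=[]
t=18-19: P3@Q0 runs 1, rem=0, completes. Q0=[] Q1=[P2,P4] Q2=[]
t=19-24: P2@Q1 runs 5, rem=0, completes. Q0=[] Q1=[P4] Q2=[]
t=24-29: P4@Q1 runs 5, rem=6, quantum used, demote→Q2. Q0=[] Q1=[] Q2=[P4]
t=29-35: P4@Q2 runs 6, rem=0, completes. Q0=[] Q1=[] Q2=[]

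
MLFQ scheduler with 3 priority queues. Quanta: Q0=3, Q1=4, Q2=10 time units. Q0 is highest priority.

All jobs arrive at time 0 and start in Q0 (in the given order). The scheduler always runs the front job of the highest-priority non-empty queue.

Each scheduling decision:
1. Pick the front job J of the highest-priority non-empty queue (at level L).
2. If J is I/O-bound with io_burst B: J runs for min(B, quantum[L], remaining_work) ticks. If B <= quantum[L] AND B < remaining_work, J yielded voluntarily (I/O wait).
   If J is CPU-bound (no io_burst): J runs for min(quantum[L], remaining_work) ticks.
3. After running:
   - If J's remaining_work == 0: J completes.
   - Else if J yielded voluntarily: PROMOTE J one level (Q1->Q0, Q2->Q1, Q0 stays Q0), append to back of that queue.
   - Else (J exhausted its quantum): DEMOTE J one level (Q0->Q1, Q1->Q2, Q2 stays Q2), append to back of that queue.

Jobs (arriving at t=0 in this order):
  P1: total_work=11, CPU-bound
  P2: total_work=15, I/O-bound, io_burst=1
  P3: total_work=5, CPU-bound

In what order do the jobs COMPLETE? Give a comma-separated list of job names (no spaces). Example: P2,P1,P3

Answer: P2,P3,P1

Derivation:
t=0-3: P1@Q0 runs 3, rem=8, quantum used, demote→Q1. Q0=[P2,P3] Q1=[P1] Q2=[]
t=3-4: P2@Q0 runs 1, rem=14, I/O yield, promote→Q0. Q0=[P3,P2] Q1=[P1] Q2=[]
t=4-7: P3@Q0 runs 3, rem=2, quantum used, demote→Q1. Q0=[P2] Q1=[P1,P3] Q2=[]
t=7-8: P2@Q0 runs 1, rem=13, I/O yield, promote→Q0. Q0=[P2] Q1=[P1,P3] Q2=[]
t=8-9: P2@Q0 runs 1, rem=12, I/O yield, promote→Q0. Q0=[P2] Q1=[P1,P3] Q2=[]
t=9-10: P2@Q0 runs 1, rem=11, I/O yield, promote→Q0. Q0=[P2] Q1=[P1,P3] Q2=[]
t=10-11: P2@Q0 runs 1, rem=10, I/O yield, promote→Q0. Q0=[P2] Q1=[P1,P3] Q2=[]
t=11-12: P2@Q0 runs 1, rem=9, I/O yield, promote→Q0. Q0=[P2] Q1=[P1,P3] Q2=[]
t=12-13: P2@Q0 runs 1, rem=8, I/O yield, promote→Q0. Q0=[P2] Q1=[P1,P3] Q2=[]
t=13-14: P2@Q0 runs 1, rem=7, I/O yield, promote→Q0. Q0=[P2] Q1=[P1,P3] Q2=[]
t=14-15: P2@Q0 runs 1, rem=6, I/O yield, promote→Q0. Q0=[P2] Q1=[P1,P3] Q2=[]
t=15-16: P2@Q0 runs 1, rem=5, I/O yield, promote→Q0. Q0=[P2] Q1=[P1,P3] Q2=[]
t=16-17: P2@Q0 runs 1, rem=4, I/O yield, promote→Q0. Q0=[P2] Q1=[P1,P3] Q2=[]
t=17-18: P2@Q0 runs 1, rem=3, I/O yield, promote→Q0. Q0=[P2] Q1=[P1,P3] Q2=[]
t=18-19: P2@Q0 runs 1, rem=2, I/O yield, promote→Q0. Q0=[P2] Q1=[P1,P3] Q2=[]
t=19-20: P2@Q0 runs 1, rem=1, I/O yield, promote→Q0. Q0=[P2] Q1=[P1,P3] Q2=[]
t=20-21: P2@Q0 runs 1, rem=0, completes. Q0=[] Q1=[P1,P3] Q2=[]
t=21-25: P1@Q1 runs 4, rem=4, quantum used, demote→Q2. Q0=[] Q1=[P3] Q2=[P1]
t=25-27: P3@Q1 runs 2, rem=0, completes. Q0=[] Q1=[] Q2=[P1]
t=27-31: P1@Q2 runs 4, rem=0, completes. Q0=[] Q1=[] Q2=[]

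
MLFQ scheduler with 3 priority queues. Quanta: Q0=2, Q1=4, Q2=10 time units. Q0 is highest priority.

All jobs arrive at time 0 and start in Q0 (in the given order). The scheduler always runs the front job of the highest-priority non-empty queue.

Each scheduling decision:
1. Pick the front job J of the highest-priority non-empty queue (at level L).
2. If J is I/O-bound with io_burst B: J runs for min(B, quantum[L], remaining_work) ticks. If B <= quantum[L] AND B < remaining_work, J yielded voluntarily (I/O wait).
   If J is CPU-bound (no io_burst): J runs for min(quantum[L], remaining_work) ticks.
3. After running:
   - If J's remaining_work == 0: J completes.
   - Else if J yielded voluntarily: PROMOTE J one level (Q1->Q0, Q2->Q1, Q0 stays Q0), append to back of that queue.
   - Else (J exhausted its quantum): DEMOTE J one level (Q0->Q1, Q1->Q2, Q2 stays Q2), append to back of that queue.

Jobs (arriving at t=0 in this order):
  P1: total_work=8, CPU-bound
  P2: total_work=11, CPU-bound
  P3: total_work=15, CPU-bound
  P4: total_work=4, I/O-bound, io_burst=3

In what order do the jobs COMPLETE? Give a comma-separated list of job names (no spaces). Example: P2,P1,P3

Answer: P4,P1,P2,P3

Derivation:
t=0-2: P1@Q0 runs 2, rem=6, quantum used, demote→Q1. Q0=[P2,P3,P4] Q1=[P1] Q2=[]
t=2-4: P2@Q0 runs 2, rem=9, quantum used, demote→Q1. Q0=[P3,P4] Q1=[P1,P2] Q2=[]
t=4-6: P3@Q0 runs 2, rem=13, quantum used, demote→Q1. Q0=[P4] Q1=[P1,P2,P3] Q2=[]
t=6-8: P4@Q0 runs 2, rem=2, quantum used, demote→Q1. Q0=[] Q1=[P1,P2,P3,P4] Q2=[]
t=8-12: P1@Q1 runs 4, rem=2, quantum used, demote→Q2. Q0=[] Q1=[P2,P3,P4] Q2=[P1]
t=12-16: P2@Q1 runs 4, rem=5, quantum used, demote→Q2. Q0=[] Q1=[P3,P4] Q2=[P1,P2]
t=16-20: P3@Q1 runs 4, rem=9, quantum used, demote→Q2. Q0=[] Q1=[P4] Q2=[P1,P2,P3]
t=20-22: P4@Q1 runs 2, rem=0, completes. Q0=[] Q1=[] Q2=[P1,P2,P3]
t=22-24: P1@Q2 runs 2, rem=0, completes. Q0=[] Q1=[] Q2=[P2,P3]
t=24-29: P2@Q2 runs 5, rem=0, completes. Q0=[] Q1=[] Q2=[P3]
t=29-38: P3@Q2 runs 9, rem=0, completes. Q0=[] Q1=[] Q2=[]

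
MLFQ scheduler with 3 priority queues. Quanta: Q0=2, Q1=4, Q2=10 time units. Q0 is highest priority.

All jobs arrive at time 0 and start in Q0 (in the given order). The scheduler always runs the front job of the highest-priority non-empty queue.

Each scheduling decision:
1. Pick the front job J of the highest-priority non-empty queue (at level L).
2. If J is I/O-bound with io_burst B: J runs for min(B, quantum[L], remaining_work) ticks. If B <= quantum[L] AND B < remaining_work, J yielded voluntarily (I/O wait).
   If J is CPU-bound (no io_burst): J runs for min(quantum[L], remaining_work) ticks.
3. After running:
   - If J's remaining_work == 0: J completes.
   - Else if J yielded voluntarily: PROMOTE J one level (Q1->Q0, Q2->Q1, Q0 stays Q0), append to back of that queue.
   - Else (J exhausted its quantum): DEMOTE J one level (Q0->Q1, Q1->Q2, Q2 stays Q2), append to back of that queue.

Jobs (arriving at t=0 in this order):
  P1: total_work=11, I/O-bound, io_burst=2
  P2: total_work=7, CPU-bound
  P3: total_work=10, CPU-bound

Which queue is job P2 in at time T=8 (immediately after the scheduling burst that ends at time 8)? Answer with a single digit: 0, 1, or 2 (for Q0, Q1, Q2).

Answer: 1

Derivation:
t=0-2: P1@Q0 runs 2, rem=9, I/O yield, promote→Q0. Q0=[P2,P3,P1] Q1=[] Q2=[]
t=2-4: P2@Q0 runs 2, rem=5, quantum used, demote→Q1. Q0=[P3,P1] Q1=[P2] Q2=[]
t=4-6: P3@Q0 runs 2, rem=8, quantum used, demote→Q1. Q0=[P1] Q1=[P2,P3] Q2=[]
t=6-8: P1@Q0 runs 2, rem=7, I/O yield, promote→Q0. Q0=[P1] Q1=[P2,P3] Q2=[]
t=8-10: P1@Q0 runs 2, rem=5, I/O yield, promote→Q0. Q0=[P1] Q1=[P2,P3] Q2=[]
t=10-12: P1@Q0 runs 2, rem=3, I/O yield, promote→Q0. Q0=[P1] Q1=[P2,P3] Q2=[]
t=12-14: P1@Q0 runs 2, rem=1, I/O yield, promote→Q0. Q0=[P1] Q1=[P2,P3] Q2=[]
t=14-15: P1@Q0 runs 1, rem=0, completes. Q0=[] Q1=[P2,P3] Q2=[]
t=15-19: P2@Q1 runs 4, rem=1, quantum used, demote→Q2. Q0=[] Q1=[P3] Q2=[P2]
t=19-23: P3@Q1 runs 4, rem=4, quantum used, demote→Q2. Q0=[] Q1=[] Q2=[P2,P3]
t=23-24: P2@Q2 runs 1, rem=0, completes. Q0=[] Q1=[] Q2=[P3]
t=24-28: P3@Q2 runs 4, rem=0, completes. Q0=[] Q1=[] Q2=[]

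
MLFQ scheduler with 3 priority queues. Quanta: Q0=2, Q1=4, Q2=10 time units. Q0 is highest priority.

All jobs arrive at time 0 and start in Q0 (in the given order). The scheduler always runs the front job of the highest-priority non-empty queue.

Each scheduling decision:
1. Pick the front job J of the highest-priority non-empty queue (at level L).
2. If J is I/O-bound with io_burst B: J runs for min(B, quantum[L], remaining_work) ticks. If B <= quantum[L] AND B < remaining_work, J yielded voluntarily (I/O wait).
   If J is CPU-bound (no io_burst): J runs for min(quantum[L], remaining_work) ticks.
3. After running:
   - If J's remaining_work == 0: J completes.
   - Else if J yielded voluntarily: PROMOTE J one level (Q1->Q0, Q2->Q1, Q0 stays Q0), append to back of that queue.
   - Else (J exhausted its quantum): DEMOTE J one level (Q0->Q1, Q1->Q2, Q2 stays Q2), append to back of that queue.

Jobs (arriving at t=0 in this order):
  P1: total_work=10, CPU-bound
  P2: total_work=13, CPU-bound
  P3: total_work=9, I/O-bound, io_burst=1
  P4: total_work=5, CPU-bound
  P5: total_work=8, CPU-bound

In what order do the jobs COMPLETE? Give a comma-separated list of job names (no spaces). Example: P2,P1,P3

Answer: P3,P4,P1,P2,P5

Derivation:
t=0-2: P1@Q0 runs 2, rem=8, quantum used, demote→Q1. Q0=[P2,P3,P4,P5] Q1=[P1] Q2=[]
t=2-4: P2@Q0 runs 2, rem=11, quantum used, demote→Q1. Q0=[P3,P4,P5] Q1=[P1,P2] Q2=[]
t=4-5: P3@Q0 runs 1, rem=8, I/O yield, promote→Q0. Q0=[P4,P5,P3] Q1=[P1,P2] Q2=[]
t=5-7: P4@Q0 runs 2, rem=3, quantum used, demote→Q1. Q0=[P5,P3] Q1=[P1,P2,P4] Q2=[]
t=7-9: P5@Q0 runs 2, rem=6, quantum used, demote→Q1. Q0=[P3] Q1=[P1,P2,P4,P5] Q2=[]
t=9-10: P3@Q0 runs 1, rem=7, I/O yield, promote→Q0. Q0=[P3] Q1=[P1,P2,P4,P5] Q2=[]
t=10-11: P3@Q0 runs 1, rem=6, I/O yield, promote→Q0. Q0=[P3] Q1=[P1,P2,P4,P5] Q2=[]
t=11-12: P3@Q0 runs 1, rem=5, I/O yield, promote→Q0. Q0=[P3] Q1=[P1,P2,P4,P5] Q2=[]
t=12-13: P3@Q0 runs 1, rem=4, I/O yield, promote→Q0. Q0=[P3] Q1=[P1,P2,P4,P5] Q2=[]
t=13-14: P3@Q0 runs 1, rem=3, I/O yield, promote→Q0. Q0=[P3] Q1=[P1,P2,P4,P5] Q2=[]
t=14-15: P3@Q0 runs 1, rem=2, I/O yield, promote→Q0. Q0=[P3] Q1=[P1,P2,P4,P5] Q2=[]
t=15-16: P3@Q0 runs 1, rem=1, I/O yield, promote→Q0. Q0=[P3] Q1=[P1,P2,P4,P5] Q2=[]
t=16-17: P3@Q0 runs 1, rem=0, completes. Q0=[] Q1=[P1,P2,P4,P5] Q2=[]
t=17-21: P1@Q1 runs 4, rem=4, quantum used, demote→Q2. Q0=[] Q1=[P2,P4,P5] Q2=[P1]
t=21-25: P2@Q1 runs 4, rem=7, quantum used, demote→Q2. Q0=[] Q1=[P4,P5] Q2=[P1,P2]
t=25-28: P4@Q1 runs 3, rem=0, completes. Q0=[] Q1=[P5] Q2=[P1,P2]
t=28-32: P5@Q1 runs 4, rem=2, quantum used, demote→Q2. Q0=[] Q1=[] Q2=[P1,P2,P5]
t=32-36: P1@Q2 runs 4, rem=0, completes. Q0=[] Q1=[] Q2=[P2,P5]
t=36-43: P2@Q2 runs 7, rem=0, completes. Q0=[] Q1=[] Q2=[P5]
t=43-45: P5@Q2 runs 2, rem=0, completes. Q0=[] Q1=[] Q2=[]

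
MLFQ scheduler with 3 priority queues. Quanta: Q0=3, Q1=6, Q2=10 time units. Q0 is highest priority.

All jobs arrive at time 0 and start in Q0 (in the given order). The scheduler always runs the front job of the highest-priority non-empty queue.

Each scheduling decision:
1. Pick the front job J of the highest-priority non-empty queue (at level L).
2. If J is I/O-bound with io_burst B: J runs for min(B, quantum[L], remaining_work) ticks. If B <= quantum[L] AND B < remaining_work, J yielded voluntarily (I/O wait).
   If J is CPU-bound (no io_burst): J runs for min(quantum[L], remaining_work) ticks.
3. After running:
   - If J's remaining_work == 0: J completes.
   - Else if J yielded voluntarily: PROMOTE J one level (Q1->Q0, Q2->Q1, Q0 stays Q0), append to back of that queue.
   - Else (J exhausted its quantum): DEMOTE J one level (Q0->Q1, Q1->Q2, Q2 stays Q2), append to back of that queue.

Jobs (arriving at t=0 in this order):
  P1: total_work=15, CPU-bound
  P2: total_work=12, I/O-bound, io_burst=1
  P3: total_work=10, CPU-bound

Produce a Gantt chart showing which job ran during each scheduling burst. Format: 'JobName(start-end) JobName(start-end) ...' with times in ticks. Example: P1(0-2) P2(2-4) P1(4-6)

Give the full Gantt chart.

t=0-3: P1@Q0 runs 3, rem=12, quantum used, demote→Q1. Q0=[P2,P3] Q1=[P1] Q2=[]
t=3-4: P2@Q0 runs 1, rem=11, I/O yield, promote→Q0. Q0=[P3,P2] Q1=[P1] Q2=[]
t=4-7: P3@Q0 runs 3, rem=7, quantum used, demote→Q1. Q0=[P2] Q1=[P1,P3] Q2=[]
t=7-8: P2@Q0 runs 1, rem=10, I/O yield, promote→Q0. Q0=[P2] Q1=[P1,P3] Q2=[]
t=8-9: P2@Q0 runs 1, rem=9, I/O yield, promote→Q0. Q0=[P2] Q1=[P1,P3] Q2=[]
t=9-10: P2@Q0 runs 1, rem=8, I/O yield, promote→Q0. Q0=[P2] Q1=[P1,P3] Q2=[]
t=10-11: P2@Q0 runs 1, rem=7, I/O yield, promote→Q0. Q0=[P2] Q1=[P1,P3] Q2=[]
t=11-12: P2@Q0 runs 1, rem=6, I/O yield, promote→Q0. Q0=[P2] Q1=[P1,P3] Q2=[]
t=12-13: P2@Q0 runs 1, rem=5, I/O yield, promote→Q0. Q0=[P2] Q1=[P1,P3] Q2=[]
t=13-14: P2@Q0 runs 1, rem=4, I/O yield, promote→Q0. Q0=[P2] Q1=[P1,P3] Q2=[]
t=14-15: P2@Q0 runs 1, rem=3, I/O yield, promote→Q0. Q0=[P2] Q1=[P1,P3] Q2=[]
t=15-16: P2@Q0 runs 1, rem=2, I/O yield, promote→Q0. Q0=[P2] Q1=[P1,P3] Q2=[]
t=16-17: P2@Q0 runs 1, rem=1, I/O yield, promote→Q0. Q0=[P2] Q1=[P1,P3] Q2=[]
t=17-18: P2@Q0 runs 1, rem=0, completes. Q0=[] Q1=[P1,P3] Q2=[]
t=18-24: P1@Q1 runs 6, rem=6, quantum used, demote→Q2. Q0=[] Q1=[P3] Q2=[P1]
t=24-30: P3@Q1 runs 6, rem=1, quantum used, demote→Q2. Q0=[] Q1=[] Q2=[P1,P3]
t=30-36: P1@Q2 runs 6, rem=0, completes. Q0=[] Q1=[] Q2=[P3]
t=36-37: P3@Q2 runs 1, rem=0, completes. Q0=[] Q1=[] Q2=[]

Answer: P1(0-3) P2(3-4) P3(4-7) P2(7-8) P2(8-9) P2(9-10) P2(10-11) P2(11-12) P2(12-13) P2(13-14) P2(14-15) P2(15-16) P2(16-17) P2(17-18) P1(18-24) P3(24-30) P1(30-36) P3(36-37)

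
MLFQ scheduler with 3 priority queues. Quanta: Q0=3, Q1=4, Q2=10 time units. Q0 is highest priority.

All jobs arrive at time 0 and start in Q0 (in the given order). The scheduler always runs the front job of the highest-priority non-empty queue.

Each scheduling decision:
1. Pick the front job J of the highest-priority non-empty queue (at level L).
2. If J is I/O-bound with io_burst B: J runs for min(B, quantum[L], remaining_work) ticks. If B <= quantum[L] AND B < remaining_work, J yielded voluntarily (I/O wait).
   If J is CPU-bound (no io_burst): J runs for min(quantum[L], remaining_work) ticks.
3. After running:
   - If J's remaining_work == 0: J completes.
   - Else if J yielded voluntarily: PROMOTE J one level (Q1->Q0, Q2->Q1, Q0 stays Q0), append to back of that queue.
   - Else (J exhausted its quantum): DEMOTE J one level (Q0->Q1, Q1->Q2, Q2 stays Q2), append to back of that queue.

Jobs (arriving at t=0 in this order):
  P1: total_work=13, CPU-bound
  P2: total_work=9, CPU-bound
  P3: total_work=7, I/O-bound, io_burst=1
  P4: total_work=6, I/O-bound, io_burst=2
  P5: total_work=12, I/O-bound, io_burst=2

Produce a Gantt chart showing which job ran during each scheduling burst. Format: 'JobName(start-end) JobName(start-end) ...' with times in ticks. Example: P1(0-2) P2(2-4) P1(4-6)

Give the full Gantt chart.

Answer: P1(0-3) P2(3-6) P3(6-7) P4(7-9) P5(9-11) P3(11-12) P4(12-14) P5(14-16) P3(16-17) P4(17-19) P5(19-21) P3(21-22) P5(22-24) P3(24-25) P5(25-27) P3(27-28) P5(28-30) P3(30-31) P1(31-35) P2(35-39) P1(39-45) P2(45-47)

Derivation:
t=0-3: P1@Q0 runs 3, rem=10, quantum used, demote→Q1. Q0=[P2,P3,P4,P5] Q1=[P1] Q2=[]
t=3-6: P2@Q0 runs 3, rem=6, quantum used, demote→Q1. Q0=[P3,P4,P5] Q1=[P1,P2] Q2=[]
t=6-7: P3@Q0 runs 1, rem=6, I/O yield, promote→Q0. Q0=[P4,P5,P3] Q1=[P1,P2] Q2=[]
t=7-9: P4@Q0 runs 2, rem=4, I/O yield, promote→Q0. Q0=[P5,P3,P4] Q1=[P1,P2] Q2=[]
t=9-11: P5@Q0 runs 2, rem=10, I/O yield, promote→Q0. Q0=[P3,P4,P5] Q1=[P1,P2] Q2=[]
t=11-12: P3@Q0 runs 1, rem=5, I/O yield, promote→Q0. Q0=[P4,P5,P3] Q1=[P1,P2] Q2=[]
t=12-14: P4@Q0 runs 2, rem=2, I/O yield, promote→Q0. Q0=[P5,P3,P4] Q1=[P1,P2] Q2=[]
t=14-16: P5@Q0 runs 2, rem=8, I/O yield, promote→Q0. Q0=[P3,P4,P5] Q1=[P1,P2] Q2=[]
t=16-17: P3@Q0 runs 1, rem=4, I/O yield, promote→Q0. Q0=[P4,P5,P3] Q1=[P1,P2] Q2=[]
t=17-19: P4@Q0 runs 2, rem=0, completes. Q0=[P5,P3] Q1=[P1,P2] Q2=[]
t=19-21: P5@Q0 runs 2, rem=6, I/O yield, promote→Q0. Q0=[P3,P5] Q1=[P1,P2] Q2=[]
t=21-22: P3@Q0 runs 1, rem=3, I/O yield, promote→Q0. Q0=[P5,P3] Q1=[P1,P2] Q2=[]
t=22-24: P5@Q0 runs 2, rem=4, I/O yield, promote→Q0. Q0=[P3,P5] Q1=[P1,P2] Q2=[]
t=24-25: P3@Q0 runs 1, rem=2, I/O yield, promote→Q0. Q0=[P5,P3] Q1=[P1,P2] Q2=[]
t=25-27: P5@Q0 runs 2, rem=2, I/O yield, promote→Q0. Q0=[P3,P5] Q1=[P1,P2] Q2=[]
t=27-28: P3@Q0 runs 1, rem=1, I/O yield, promote→Q0. Q0=[P5,P3] Q1=[P1,P2] Q2=[]
t=28-30: P5@Q0 runs 2, rem=0, completes. Q0=[P3] Q1=[P1,P2] Q2=[]
t=30-31: P3@Q0 runs 1, rem=0, completes. Q0=[] Q1=[P1,P2] Q2=[]
t=31-35: P1@Q1 runs 4, rem=6, quantum used, demote→Q2. Q0=[] Q1=[P2] Q2=[P1]
t=35-39: P2@Q1 runs 4, rem=2, quantum used, demote→Q2. Q0=[] Q1=[] Q2=[P1,P2]
t=39-45: P1@Q2 runs 6, rem=0, completes. Q0=[] Q1=[] Q2=[P2]
t=45-47: P2@Q2 runs 2, rem=0, completes. Q0=[] Q1=[] Q2=[]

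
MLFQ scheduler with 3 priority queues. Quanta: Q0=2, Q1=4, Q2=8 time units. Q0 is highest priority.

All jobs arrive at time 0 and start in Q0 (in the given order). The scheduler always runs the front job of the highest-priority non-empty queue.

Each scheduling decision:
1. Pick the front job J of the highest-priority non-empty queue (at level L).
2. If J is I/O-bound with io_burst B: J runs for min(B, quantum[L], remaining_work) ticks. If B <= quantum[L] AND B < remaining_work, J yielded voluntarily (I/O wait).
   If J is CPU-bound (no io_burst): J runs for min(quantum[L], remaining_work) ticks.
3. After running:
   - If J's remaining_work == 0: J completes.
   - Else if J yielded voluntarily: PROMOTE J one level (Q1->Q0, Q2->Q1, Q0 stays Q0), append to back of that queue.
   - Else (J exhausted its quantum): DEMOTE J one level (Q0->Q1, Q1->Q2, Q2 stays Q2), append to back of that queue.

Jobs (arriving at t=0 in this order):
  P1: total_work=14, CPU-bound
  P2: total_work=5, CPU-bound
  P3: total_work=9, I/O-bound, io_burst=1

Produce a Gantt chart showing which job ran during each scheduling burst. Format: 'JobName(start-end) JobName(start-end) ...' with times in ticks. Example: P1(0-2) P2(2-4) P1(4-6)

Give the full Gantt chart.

t=0-2: P1@Q0 runs 2, rem=12, quantum used, demote→Q1. Q0=[P2,P3] Q1=[P1] Q2=[]
t=2-4: P2@Q0 runs 2, rem=3, quantum used, demote→Q1. Q0=[P3] Q1=[P1,P2] Q2=[]
t=4-5: P3@Q0 runs 1, rem=8, I/O yield, promote→Q0. Q0=[P3] Q1=[P1,P2] Q2=[]
t=5-6: P3@Q0 runs 1, rem=7, I/O yield, promote→Q0. Q0=[P3] Q1=[P1,P2] Q2=[]
t=6-7: P3@Q0 runs 1, rem=6, I/O yield, promote→Q0. Q0=[P3] Q1=[P1,P2] Q2=[]
t=7-8: P3@Q0 runs 1, rem=5, I/O yield, promote→Q0. Q0=[P3] Q1=[P1,P2] Q2=[]
t=8-9: P3@Q0 runs 1, rem=4, I/O yield, promote→Q0. Q0=[P3] Q1=[P1,P2] Q2=[]
t=9-10: P3@Q0 runs 1, rem=3, I/O yield, promote→Q0. Q0=[P3] Q1=[P1,P2] Q2=[]
t=10-11: P3@Q0 runs 1, rem=2, I/O yield, promote→Q0. Q0=[P3] Q1=[P1,P2] Q2=[]
t=11-12: P3@Q0 runs 1, rem=1, I/O yield, promote→Q0. Q0=[P3] Q1=[P1,P2] Q2=[]
t=12-13: P3@Q0 runs 1, rem=0, completes. Q0=[] Q1=[P1,P2] Q2=[]
t=13-17: P1@Q1 runs 4, rem=8, quantum used, demote→Q2. Q0=[] Q1=[P2] Q2=[P1]
t=17-20: P2@Q1 runs 3, rem=0, completes. Q0=[] Q1=[] Q2=[P1]
t=20-28: P1@Q2 runs 8, rem=0, completes. Q0=[] Q1=[] Q2=[]

Answer: P1(0-2) P2(2-4) P3(4-5) P3(5-6) P3(6-7) P3(7-8) P3(8-9) P3(9-10) P3(10-11) P3(11-12) P3(12-13) P1(13-17) P2(17-20) P1(20-28)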